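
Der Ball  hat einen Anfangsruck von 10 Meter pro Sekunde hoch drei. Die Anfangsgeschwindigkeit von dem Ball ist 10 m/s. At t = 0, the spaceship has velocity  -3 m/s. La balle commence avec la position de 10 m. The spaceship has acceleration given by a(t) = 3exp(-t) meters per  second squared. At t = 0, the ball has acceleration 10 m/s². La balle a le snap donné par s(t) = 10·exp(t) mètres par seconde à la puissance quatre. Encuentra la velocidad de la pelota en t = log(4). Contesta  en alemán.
Um dies zu lösen, müssen wir 3 Integrale unserer Gleichung für den Snap s(t) = 10·exp(t) finden. Mit ∫s(t)dt und Anwendung von j(0) = 10, finden wir j(t) = 10·exp(t). Das Integral von dem Ruck, mit a(0) = 10, ergibt die Beschleunigung: a(t) = 10·exp(t). Durch Integration von der Beschleunigung und Verwendung der Anfangsbedingung v(0) = 10, erhalten wir v(t) = 10·exp(t). Mit v(t) = 10·exp(t) und Einsetzen von t = log(4), finden wir v = 40.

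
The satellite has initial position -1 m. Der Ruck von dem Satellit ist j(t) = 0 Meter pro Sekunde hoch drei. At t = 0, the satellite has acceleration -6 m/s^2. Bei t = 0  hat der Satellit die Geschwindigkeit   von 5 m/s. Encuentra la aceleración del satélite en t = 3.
Partiendo de la sacudida j(t) = 0, tomamos 1 integral. Integrando la sacudida y usando la condición inicial a(0) = -6, obtenemos a(t) = -6. Usando a(t) = -6 y sustituyendo t = 3, encontramos a = -6.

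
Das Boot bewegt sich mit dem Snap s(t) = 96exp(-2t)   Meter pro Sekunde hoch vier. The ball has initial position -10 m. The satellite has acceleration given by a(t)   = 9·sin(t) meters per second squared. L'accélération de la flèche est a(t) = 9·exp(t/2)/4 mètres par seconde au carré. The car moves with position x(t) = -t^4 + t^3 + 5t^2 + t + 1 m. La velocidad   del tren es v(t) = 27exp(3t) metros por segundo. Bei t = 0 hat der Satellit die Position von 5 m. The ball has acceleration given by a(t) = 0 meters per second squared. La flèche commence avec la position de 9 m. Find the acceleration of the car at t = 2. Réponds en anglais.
We must differentiate our position equation x(t) = -t^4 + t^3 + 5·t^2 + t + 1 2 times. Differentiating position, we get velocity: v(t) = -4·t^3 + 3·t^2 + 10·t + 1. Differentiating velocity, we get acceleration: a(t) = -12·t^2 + 6·t + 10. From the given acceleration equation a(t) = -12·t^2 + 6·t + 10, we substitute t = 2 to get a = -26.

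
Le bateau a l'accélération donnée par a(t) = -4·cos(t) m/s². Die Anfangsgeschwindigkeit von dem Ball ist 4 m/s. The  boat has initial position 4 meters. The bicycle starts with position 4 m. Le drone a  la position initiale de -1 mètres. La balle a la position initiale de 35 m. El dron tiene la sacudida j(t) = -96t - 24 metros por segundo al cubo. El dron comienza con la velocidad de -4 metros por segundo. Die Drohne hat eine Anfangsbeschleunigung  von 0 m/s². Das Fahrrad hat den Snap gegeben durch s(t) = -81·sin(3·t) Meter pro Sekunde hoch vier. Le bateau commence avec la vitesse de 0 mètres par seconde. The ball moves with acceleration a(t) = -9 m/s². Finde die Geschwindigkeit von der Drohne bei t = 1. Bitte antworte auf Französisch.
En partant du jerk j(t) = -96·t - 24, nous prenons 2 intégrales. La primitive du jerk, avec a(0) = 0, donne l'accélération: a(t) = 24·t·(-2·t - 1). En intégrant l'accélération et en utilisant la condition initiale v(0) = -4, nous obtenons v(t) = -16·t^3 - 12·t^2 - 4. Nous avons la vitesse v(t) = -16·t^3 - 12·t^2 - 4. En substituant t = 1: v(1) = -32.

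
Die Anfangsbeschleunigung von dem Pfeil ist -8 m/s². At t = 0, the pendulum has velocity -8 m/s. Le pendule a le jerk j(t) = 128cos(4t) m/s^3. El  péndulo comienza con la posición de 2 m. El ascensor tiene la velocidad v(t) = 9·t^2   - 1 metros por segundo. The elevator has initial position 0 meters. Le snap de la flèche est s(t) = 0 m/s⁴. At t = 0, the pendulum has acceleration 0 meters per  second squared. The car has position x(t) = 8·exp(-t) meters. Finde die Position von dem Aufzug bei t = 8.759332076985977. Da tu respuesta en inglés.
We need to integrate our velocity equation v(t) = 9·t^2 - 1 1 time. Finding the integral of v(t) and using x(0) = 0: x(t) = 3·t^3 - t. Using x(t) = 3·t^3 - t and substituting t = 8.759332076985977, we find x = 2007.44353781258.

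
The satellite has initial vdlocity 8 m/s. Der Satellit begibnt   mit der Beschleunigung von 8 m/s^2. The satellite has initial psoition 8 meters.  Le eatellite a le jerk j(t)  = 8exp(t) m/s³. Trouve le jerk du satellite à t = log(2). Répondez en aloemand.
Aus der Gleichung für den Ruck j(t) = 8·exp(t), setzen wir t = log(2) ein und erhalten j = 16.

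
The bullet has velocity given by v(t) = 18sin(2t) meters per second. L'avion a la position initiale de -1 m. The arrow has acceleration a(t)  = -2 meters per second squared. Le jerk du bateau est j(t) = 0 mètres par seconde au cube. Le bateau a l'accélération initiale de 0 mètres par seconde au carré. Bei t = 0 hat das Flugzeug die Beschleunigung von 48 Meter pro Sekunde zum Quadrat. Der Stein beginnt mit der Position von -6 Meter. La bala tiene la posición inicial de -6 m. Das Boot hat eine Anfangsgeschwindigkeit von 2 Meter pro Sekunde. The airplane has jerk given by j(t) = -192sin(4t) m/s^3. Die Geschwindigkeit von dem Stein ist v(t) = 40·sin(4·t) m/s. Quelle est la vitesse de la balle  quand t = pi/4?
Nous avons la vitesse v(t) = 18·sin(2·t). En substituant t = pi/4: v(pi/4) = 18.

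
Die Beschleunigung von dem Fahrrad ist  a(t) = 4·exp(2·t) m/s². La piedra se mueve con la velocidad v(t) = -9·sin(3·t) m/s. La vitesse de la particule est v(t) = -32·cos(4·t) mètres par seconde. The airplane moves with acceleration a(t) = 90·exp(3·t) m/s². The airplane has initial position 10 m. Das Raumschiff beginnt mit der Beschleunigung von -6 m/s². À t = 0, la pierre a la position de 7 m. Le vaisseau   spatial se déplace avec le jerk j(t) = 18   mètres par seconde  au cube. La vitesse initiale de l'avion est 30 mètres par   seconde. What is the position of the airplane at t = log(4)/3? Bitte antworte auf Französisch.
En partant de l'accélération a(t) = 90·exp(3·t), nous prenons 2 intégrales. En prenant ∫a(t)dt et en appliquant v(0) = 30, nous trouvons v(t) = 30·exp(3·t). En prenant ∫v(t)dt et en appliquant x(0) = 10, nous trouvons x(t) = 10·exp(3·t). En utilisant x(t) = 10·exp(3·t) et en substituant t = log(4)/3, nous trouvons x = 40.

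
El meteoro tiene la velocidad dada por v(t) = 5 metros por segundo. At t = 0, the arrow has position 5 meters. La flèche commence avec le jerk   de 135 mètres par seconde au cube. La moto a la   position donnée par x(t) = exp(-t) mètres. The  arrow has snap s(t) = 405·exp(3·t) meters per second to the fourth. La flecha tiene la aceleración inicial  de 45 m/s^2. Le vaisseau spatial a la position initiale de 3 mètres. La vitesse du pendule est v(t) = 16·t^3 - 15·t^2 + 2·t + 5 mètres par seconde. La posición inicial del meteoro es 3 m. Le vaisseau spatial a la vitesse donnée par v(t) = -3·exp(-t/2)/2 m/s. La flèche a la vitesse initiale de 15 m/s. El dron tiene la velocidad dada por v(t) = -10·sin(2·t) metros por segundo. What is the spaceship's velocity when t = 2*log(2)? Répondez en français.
Nous avons la vitesse v(t) = -3·exp(-t/2)/2. En substituant t = 2*log(2): v(2*log(2)) = -3/4.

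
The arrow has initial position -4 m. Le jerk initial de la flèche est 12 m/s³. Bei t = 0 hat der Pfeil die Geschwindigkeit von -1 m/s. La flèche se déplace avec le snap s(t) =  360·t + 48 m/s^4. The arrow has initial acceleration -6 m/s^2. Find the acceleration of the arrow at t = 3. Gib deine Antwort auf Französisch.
Nous devons intégrer notre équation du snap s(t) = 360·t + 48 2 fois. En prenant ∫s(t)dt et en appliquant j(0) = 12, nous trouvons j(t) = 180·t^2 + 48·t + 12. En prenant ∫j(t)dt et en appliquant a(0) = -6, nous trouvons a(t) = 60·t^3 + 24·t^2 + 12·t - 6. En utilisant a(t) = 60·t^3 + 24·t^2 + 12·t - 6 et en substituant t = 3, nous trouvons a = 1866.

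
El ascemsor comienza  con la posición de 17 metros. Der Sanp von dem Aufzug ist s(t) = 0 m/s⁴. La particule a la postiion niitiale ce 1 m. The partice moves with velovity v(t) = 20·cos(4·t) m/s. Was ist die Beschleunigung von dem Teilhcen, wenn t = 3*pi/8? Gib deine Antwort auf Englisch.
To solve this, we need to take 1 derivative of our velocity equation v(t) = 20·cos(4·t). Taking d/dt of v(t), we find a(t) = -80·sin(4·t). Using a(t) = -80·sin(4·t) and substituting t = 3*pi/8, we find a = 80.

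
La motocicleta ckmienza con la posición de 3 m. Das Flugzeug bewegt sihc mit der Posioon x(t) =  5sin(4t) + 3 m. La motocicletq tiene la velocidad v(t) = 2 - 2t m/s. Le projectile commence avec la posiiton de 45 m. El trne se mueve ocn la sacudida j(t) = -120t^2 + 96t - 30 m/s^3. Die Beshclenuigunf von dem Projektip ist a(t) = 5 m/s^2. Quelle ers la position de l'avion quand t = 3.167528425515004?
En utilisant x(t) = 5·sin(4·t) + 3 et en substituant t = 3.167528425515004, nous trouvons x = 3.51778548217903.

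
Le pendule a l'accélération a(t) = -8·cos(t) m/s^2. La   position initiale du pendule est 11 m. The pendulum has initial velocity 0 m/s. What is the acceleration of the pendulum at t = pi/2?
We have acceleration a(t) = -8·cos(t). Substituting t = pi/2: a(pi/2) = 0.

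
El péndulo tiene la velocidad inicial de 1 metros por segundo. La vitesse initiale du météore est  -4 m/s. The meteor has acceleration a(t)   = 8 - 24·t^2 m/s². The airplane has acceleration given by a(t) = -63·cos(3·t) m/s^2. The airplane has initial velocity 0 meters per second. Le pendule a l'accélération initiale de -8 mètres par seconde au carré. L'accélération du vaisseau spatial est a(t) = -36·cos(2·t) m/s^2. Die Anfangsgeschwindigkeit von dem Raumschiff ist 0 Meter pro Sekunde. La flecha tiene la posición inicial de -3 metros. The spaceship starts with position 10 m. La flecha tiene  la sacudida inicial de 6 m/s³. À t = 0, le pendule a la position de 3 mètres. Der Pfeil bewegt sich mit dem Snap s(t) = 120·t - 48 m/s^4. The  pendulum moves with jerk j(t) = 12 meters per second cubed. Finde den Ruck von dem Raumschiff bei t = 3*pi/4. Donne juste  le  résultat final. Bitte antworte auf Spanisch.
La respuesta es -72.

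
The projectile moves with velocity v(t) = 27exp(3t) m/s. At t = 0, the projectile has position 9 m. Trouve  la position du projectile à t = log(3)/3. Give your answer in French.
Nous devons trouver l'intégrale de notre équation de la vitesse v(t) = 27·exp(3·t) 1 fois. La primitive de la vitesse est la position. En utilisant x(0) = 9, nous obtenons x(t) = 9·exp(3·t). En utilisant x(t) = 9·exp(3·t) et en substituant t = log(3)/3, nous trouvons x = 27.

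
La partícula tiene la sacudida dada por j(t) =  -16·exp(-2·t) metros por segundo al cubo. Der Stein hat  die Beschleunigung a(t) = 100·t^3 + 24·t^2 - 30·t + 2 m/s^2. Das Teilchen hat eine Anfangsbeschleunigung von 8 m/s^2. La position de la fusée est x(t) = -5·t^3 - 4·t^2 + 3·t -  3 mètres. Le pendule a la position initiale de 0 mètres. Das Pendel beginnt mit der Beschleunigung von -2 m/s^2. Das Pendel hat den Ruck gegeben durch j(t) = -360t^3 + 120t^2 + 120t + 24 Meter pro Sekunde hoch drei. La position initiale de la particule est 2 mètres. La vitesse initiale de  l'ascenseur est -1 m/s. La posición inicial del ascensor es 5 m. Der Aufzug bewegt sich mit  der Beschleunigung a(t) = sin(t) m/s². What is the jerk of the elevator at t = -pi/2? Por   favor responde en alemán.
Ausgehend von der Beschleunigung a(t) = sin(t), nehmen wir 1 Ableitung. Die Ableitung von der Beschleunigung ergibt den Ruck: j(t) = cos(t). Mit j(t) = cos(t) und Einsetzen von t = -pi/2, finden wir j = 0.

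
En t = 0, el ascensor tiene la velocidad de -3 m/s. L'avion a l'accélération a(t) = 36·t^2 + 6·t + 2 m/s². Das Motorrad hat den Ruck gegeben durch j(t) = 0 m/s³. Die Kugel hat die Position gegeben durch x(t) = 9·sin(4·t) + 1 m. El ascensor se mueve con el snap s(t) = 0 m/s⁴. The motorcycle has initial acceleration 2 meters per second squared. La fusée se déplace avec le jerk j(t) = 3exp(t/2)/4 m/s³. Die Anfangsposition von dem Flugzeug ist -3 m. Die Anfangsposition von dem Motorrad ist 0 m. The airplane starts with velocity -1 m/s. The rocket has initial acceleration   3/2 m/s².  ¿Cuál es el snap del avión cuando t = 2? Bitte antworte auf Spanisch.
Para resolver esto, necesitamos tomar 2 derivadas de nuestra ecuación de la aceleración a(t) = 36·t^2 + 6·t + 2. La derivada de la aceleración da la sacudida: j(t) = 72·t + 6. Tomando d/dt de j(t), encontramos s(t) = 72. Usando s(t) = 72 y sustituyendo t = 2, encontramos s = 72.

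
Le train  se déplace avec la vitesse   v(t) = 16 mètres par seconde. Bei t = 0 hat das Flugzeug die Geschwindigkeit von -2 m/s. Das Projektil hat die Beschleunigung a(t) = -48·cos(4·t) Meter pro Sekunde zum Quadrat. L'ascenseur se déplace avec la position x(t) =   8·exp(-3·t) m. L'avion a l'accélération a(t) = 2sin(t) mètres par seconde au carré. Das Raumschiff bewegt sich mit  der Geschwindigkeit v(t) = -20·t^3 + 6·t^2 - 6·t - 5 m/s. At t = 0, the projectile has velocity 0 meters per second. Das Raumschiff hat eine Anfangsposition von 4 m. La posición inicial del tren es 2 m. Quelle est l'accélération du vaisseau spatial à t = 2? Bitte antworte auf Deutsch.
Ausgehend von der Geschwindigkeit v(t) = -20·t^3 + 6·t^2 - 6·t - 5, nehmen wir 1 Ableitung. Durch Ableiten von der Geschwindigkeit erhalten wir die Beschleunigung: a(t) = -60·t^2 + 12·t - 6. Wir haben die Beschleunigung a(t) = -60·t^2 + 12·t - 6. Durch Einsetzen von t = 2: a(2) = -222.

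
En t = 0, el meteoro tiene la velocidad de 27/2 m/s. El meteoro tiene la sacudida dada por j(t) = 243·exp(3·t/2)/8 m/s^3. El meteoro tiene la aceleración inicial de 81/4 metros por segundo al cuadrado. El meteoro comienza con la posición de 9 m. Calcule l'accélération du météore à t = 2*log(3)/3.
En partant du jerk j(t) = 243·exp(3·t/2)/8, nous prenons 1 intégrale. L'intégrale du jerk est l'accélération. En utilisant a(0) = 81/4, nous obtenons a(t) = 81·exp(3·t/2)/4. De l'équation de l'accélération a(t) = 81·exp(3·t/2)/4, nous substituons t = 2*log(3)/3 pour obtenir a = 243/4.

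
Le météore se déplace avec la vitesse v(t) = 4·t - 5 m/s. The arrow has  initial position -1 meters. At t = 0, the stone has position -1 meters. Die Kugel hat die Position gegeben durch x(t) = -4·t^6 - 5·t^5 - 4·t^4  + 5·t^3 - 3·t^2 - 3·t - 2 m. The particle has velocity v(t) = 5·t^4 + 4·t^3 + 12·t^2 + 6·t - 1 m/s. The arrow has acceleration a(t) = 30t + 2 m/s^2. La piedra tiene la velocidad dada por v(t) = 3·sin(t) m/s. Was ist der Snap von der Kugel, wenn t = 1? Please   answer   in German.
Um dies zu lösen, müssen wir 4 Ableitungen unserer Gleichung für die Position x(t) = -4·t^6 - 5·t^5 - 4·t^4 + 5·t^3 - 3·t^2 - 3·t - 2 nehmen. Die Ableitung von der Position ergibt die Geschwindigkeit: v(t) = -24·t^5 - 25·t^4 - 16·t^3 + 15·t^2 - 6·t - 3. Durch Ableiten von der Geschwindigkeit erhalten wir die Beschleunigung: a(t) = -120·t^4 - 100·t^3 - 48·t^2 + 30·t - 6. Mit d/dt von a(t) finden wir j(t) = -480·t^3 - 300·t^2 - 96·t + 30. Mit d/dt von j(t) finden wir s(t) = -1440·t^2 - 600·t - 96. Aus der Gleichung für den Snap s(t) = -1440·t^2 - 600·t - 96, setzen wir t = 1 ein und erhalten s = -2136.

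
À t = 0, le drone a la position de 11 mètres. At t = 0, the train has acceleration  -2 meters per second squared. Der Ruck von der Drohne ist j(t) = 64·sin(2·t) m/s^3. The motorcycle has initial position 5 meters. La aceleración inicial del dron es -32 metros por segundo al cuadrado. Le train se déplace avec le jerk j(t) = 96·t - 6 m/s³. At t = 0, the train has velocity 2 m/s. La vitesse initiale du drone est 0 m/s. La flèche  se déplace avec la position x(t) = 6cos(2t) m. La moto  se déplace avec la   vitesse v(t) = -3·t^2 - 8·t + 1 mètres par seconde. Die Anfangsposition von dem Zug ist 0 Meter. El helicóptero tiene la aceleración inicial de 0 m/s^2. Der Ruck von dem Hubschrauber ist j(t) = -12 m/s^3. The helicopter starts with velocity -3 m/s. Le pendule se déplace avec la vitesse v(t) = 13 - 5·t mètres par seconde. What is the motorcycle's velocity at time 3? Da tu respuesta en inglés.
We have velocity v(t) = -3·t^2 - 8·t + 1. Substituting t = 3: v(3) = -50.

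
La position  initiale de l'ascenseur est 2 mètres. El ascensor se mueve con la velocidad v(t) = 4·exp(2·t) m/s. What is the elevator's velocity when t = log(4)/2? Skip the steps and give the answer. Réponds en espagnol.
La velocidad en t = log(4)/2 es v = 16.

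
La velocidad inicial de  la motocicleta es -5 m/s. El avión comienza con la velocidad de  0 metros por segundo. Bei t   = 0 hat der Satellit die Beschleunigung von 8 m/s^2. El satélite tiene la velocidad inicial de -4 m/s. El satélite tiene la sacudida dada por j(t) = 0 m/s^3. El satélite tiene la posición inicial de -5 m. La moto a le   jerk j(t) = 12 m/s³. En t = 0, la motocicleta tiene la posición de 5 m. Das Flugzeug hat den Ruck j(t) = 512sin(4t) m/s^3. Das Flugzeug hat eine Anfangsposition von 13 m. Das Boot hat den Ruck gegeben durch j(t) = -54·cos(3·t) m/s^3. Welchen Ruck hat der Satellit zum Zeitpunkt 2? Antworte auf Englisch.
Using j(t) = 0 and substituting t = 2, we find j = 0.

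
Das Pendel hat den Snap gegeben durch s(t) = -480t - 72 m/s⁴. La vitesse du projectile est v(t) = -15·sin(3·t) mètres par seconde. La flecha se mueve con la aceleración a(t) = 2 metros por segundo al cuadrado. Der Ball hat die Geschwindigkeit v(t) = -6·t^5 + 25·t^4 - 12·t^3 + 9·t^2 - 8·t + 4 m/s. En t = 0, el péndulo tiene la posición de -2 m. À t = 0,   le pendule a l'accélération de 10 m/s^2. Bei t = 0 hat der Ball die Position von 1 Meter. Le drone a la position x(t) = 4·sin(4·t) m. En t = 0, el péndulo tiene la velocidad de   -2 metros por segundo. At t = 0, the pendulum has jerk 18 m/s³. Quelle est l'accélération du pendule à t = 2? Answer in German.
Ausgehend von dem Snap s(t) = -480·t - 72, nehmen wir 2 Stammfunktionen. Die Stammfunktion von dem Snap, mit j(0) = 18, ergibt den Ruck: j(t) = -240·t^2 - 72·t + 18. Mit ∫j(t)dt und Anwendung von a(0) = 10, finden wir a(t) = -80·t^3 - 36·t^2 + 18·t + 10. Aus der Gleichung für die Beschleunigung a(t) = -80·t^3 - 36·t^2 + 18·t + 10, setzen wir t = 2 ein und erhalten a = -738.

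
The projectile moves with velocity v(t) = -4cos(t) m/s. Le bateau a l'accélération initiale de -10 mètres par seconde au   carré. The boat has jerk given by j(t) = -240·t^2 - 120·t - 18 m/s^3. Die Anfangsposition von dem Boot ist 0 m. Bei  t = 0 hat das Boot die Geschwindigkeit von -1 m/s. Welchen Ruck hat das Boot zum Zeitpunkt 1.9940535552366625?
Aus der Gleichung für den Ruck j(t) = -240·t^2 - 120·t - 18, setzen wir t = 1.9940535552366625 ein und erhalten j = -1211.58632610487.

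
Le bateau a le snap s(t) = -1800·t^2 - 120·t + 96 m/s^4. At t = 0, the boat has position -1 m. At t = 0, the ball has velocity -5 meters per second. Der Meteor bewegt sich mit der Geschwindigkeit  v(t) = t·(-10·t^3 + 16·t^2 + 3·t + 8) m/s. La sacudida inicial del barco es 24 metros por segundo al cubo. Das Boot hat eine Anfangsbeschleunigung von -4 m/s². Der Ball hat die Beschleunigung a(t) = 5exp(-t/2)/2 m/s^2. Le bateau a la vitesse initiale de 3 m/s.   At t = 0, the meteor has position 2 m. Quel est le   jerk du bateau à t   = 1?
En partant du snap s(t) = -1800·t^2 - 120·t + 96, nous prenons 1 intégrale. En prenant ∫s(t)dt et en appliquant j(0) = 24, nous trouvons j(t) = -600·t^3 - 60·t^2 + 96·t + 24. Nous avons le jerk j(t) = -600·t^3 - 60·t^2 + 96·t + 24. En substituant t = 1: j(1) = -540.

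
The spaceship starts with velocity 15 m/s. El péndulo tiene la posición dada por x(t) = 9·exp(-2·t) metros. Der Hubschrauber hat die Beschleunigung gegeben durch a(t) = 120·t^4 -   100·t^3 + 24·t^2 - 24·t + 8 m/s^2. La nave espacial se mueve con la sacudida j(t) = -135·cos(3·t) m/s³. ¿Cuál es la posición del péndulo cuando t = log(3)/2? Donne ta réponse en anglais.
From the given position equation x(t) = 9·exp(-2·t), we substitute t = log(3)/2 to get x = 3.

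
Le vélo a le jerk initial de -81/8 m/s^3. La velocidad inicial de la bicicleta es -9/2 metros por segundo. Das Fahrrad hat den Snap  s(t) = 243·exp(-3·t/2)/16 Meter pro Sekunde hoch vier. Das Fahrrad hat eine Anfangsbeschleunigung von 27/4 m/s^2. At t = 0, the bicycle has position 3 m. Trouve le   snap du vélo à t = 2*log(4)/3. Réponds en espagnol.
De la ecuación del snap s(t) = 243·exp(-3·t/2)/16, sustituimos t = 2*log(4)/3 para obtener s = 243/64.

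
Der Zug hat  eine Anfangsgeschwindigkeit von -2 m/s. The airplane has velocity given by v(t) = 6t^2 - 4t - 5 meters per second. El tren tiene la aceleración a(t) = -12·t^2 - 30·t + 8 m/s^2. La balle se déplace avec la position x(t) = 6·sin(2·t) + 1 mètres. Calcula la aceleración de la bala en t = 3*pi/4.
Debemos derivar nuestra ecuación de la posición x(t) = 6·sin(2·t) + 1 2 veces. La derivada de la posición da la velocidad: v(t) = 12·cos(2·t). Tomando d/dt de v(t), encontramos a(t) = -24·sin(2·t). Tenemos la aceleración a(t) = -24·sin(2·t). Sustituyendo t = 3*pi/4: a(3*pi/4) = 24.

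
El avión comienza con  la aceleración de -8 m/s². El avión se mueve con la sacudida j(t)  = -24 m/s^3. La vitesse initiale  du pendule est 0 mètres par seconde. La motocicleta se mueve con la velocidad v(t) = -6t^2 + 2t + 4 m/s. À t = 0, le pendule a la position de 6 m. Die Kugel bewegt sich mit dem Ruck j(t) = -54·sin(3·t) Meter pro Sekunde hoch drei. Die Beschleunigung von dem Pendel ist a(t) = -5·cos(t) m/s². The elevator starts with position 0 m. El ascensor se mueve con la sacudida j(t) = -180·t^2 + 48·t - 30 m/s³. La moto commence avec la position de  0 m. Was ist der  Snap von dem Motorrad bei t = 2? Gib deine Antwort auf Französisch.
Nous devons dériver notre équation de la vitesse v(t) = -6·t^2 + 2·t + 4 3 fois. En dérivant la vitesse, nous obtenons l'accélération: a(t) = 2 - 12·t. En prenant d/dt de a(t), nous trouvons j(t) = -12. La dérivée du jerk donne le snap: s(t) = 0. En utilisant s(t) = 0 et en substituant t = 2, nous trouvons s = 0.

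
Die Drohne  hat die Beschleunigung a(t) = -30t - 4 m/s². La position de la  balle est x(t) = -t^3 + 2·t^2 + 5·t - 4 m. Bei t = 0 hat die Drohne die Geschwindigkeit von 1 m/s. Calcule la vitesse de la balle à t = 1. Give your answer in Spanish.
Para resolver esto, necesitamos tomar 1 derivada de nuestra ecuación de la posición x(t) = -t^3 + 2·t^2 + 5·t - 4. Derivando la posición, obtenemos la velocidad: v(t) = -3·t^2 + 4·t + 5. De la ecuación de la velocidad v(t) = -3·t^2 + 4·t + 5, sustituimos t = 1 para obtener v = 6.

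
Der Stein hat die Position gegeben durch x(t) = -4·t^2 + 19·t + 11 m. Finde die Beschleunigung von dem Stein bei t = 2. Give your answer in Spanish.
Partiendo de la posición x(t) = -4·t^2 + 19·t + 11, tomamos 2 derivadas. Derivando la posición, obtenemos la velocidad: v(t) = 19 - 8·t. La derivada de la velocidad da la aceleración: a(t) = -8. Tenemos la aceleración a(t) = -8. Sustituyendo t = 2: a(2) = -8.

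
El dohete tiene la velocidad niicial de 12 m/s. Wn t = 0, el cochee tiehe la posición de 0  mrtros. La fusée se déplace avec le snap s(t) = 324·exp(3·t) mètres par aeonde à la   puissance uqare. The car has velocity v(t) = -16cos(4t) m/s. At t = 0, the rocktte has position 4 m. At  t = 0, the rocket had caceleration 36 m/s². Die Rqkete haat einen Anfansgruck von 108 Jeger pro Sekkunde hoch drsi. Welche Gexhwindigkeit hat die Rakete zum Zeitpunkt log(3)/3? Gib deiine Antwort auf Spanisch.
Necesitamos integrar nuestra ecuación del snap s(t) = 324·exp(3·t) 3 veces. La integral del snap es la sacudida. Usando j(0) = 108, obtenemos j(t) = 108·exp(3·t). Integrando la sacudida y usando la condición inicial a(0) = 36, obtenemos a(t) = 36·exp(3·t). Integrando la aceleración y usando la condición inicial v(0) = 12, obtenemos v(t) = 12·exp(3·t). Tenemos la velocidad v(t) = 12·exp(3·t). Sustituyendo t = log(3)/3: v(log(3)/3) = 36.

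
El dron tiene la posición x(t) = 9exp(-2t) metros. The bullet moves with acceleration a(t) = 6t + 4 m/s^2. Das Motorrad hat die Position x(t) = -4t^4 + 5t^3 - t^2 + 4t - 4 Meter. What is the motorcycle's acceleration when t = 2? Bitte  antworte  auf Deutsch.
Um dies zu lösen, müssen wir 2 Ableitungen unserer Gleichung für die Position x(t) = -4·t^4 + 5·t^3 - t^2 + 4·t - 4 nehmen. Mit d/dt von x(t) finden wir v(t) = -16·t^3 + 15·t^2 - 2·t + 4. Die Ableitung von der Geschwindigkeit ergibt die Beschleunigung: a(t) = -48·t^2 + 30·t - 2. Aus der Gleichung für die Beschleunigung a(t) = -48·t^2 + 30·t - 2, setzen wir t = 2 ein und erhalten a = -134.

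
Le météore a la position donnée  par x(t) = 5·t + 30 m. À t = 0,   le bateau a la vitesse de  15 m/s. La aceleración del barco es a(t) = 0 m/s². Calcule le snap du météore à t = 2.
Nous devons dériver notre équation de la position x(t) = 5·t + 30 4 fois. En dérivant la position, nous obtenons la vitesse: v(t) = 5. En prenant d/dt de v(t), nous trouvons a(t) = 0. En prenant d/dt de a(t), nous trouvons j(t) = 0. La dérivée du jerk donne le snap: s(t) = 0. De l'équation du snap s(t) = 0, nous substituons t = 2 pour obtenir s = 0.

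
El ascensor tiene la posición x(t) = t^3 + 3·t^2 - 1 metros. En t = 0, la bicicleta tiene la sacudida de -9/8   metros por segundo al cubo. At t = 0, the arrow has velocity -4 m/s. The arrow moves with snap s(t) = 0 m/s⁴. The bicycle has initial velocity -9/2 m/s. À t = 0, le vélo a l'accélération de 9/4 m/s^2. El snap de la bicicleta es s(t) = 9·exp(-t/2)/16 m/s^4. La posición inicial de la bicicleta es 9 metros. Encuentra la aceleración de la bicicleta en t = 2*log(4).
Necesitamos integrar nuestra ecuación del snap s(t) = 9·exp(-t/2)/16 2 veces. Integrando el snap y usando la condición inicial j(0) = -9/8, obtenemos j(t) = -9·exp(-t/2)/8. Tomando ∫j(t)dt y aplicando a(0) = 9/4, encontramos a(t) = 9·exp(-t/2)/4. De la ecuación de la aceleración a(t) = 9·exp(-t/2)/4, sustituimos t = 2*log(4) para obtener a = 9/16.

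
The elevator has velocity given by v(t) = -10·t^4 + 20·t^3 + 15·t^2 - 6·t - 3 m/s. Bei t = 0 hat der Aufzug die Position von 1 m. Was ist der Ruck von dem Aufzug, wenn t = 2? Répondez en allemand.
Um dies zu lösen, müssen wir 2 Ableitungen unserer Gleichung für die Geschwindigkeit v(t) = -10·t^4 + 20·t^3 + 15·t^2 - 6·t - 3 nehmen. Mit d/dt von v(t) finden wir a(t) = -40·t^3 + 60·t^2 + 30·t - 6. Die Ableitung von der Beschleunigung ergibt den Ruck: j(t) = -120·t^2 + 120·t + 30. Mit j(t) = -120·t^2 + 120·t + 30 und Einsetzen von t = 2, finden wir j = -210.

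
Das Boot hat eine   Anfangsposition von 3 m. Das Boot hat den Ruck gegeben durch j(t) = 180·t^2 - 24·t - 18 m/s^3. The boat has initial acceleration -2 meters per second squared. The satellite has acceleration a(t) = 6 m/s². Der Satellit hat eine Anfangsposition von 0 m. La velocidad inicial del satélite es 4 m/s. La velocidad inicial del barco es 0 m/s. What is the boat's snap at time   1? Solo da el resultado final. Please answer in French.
Le snap à t = 1 est s = 336.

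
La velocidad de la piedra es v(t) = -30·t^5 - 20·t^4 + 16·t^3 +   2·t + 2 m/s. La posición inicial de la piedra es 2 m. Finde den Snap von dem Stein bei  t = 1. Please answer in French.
Pour résoudre ceci, nous devons prendre 3 dérivées de notre équation de la vitesse v(t) = -30·t^5 - 20·t^4 + 16·t^3 + 2·t + 2. La dérivée de la vitesse donne l'accélération: a(t) = -150·t^4 - 80·t^3 + 48·t^2 + 2. La dérivée de l'accélération donne le jerk: j(t) = -600·t^3 - 240·t^2 + 96·t. La dérivée du jerk donne le snap: s(t) = -1800·t^2 - 480·t + 96. Nous avons le snap s(t) = -1800·t^2 - 480·t + 96. En substituant t = 1: s(1) = -2184.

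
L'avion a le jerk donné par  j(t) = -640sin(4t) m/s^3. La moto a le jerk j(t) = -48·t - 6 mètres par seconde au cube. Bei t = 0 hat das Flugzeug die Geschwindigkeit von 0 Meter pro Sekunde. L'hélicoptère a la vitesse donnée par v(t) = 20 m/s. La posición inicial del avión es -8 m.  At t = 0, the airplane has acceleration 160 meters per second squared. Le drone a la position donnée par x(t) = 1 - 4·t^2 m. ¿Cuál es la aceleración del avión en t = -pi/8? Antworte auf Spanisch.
Necesitamos integrar nuestra ecuación de la sacudida j(t) = -640·sin(4·t) 1 vez. La antiderivada de la sacudida es la aceleración. Usando a(0) = 160, obtenemos a(t) = 160·cos(4·t). De la ecuación de la aceleración a(t) = 160·cos(4·t), sustituimos t = -pi/8 para obtener a = 0.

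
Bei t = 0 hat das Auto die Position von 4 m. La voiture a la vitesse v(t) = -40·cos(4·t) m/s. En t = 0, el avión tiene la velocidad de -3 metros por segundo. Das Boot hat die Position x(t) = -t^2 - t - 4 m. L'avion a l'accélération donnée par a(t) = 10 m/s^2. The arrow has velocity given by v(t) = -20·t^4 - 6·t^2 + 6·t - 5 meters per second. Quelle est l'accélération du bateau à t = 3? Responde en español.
Partiendo de la posición x(t) = -t^2 - t - 4, tomamos 2 derivadas. Tomando d/dt de x(t), encontramos v(t) = -2·t - 1. Tomando d/dt de v(t), encontramos a(t) = -2. De la ecuación de la aceleración a(t) = -2, sustituimos t = 3 para obtener a = -2.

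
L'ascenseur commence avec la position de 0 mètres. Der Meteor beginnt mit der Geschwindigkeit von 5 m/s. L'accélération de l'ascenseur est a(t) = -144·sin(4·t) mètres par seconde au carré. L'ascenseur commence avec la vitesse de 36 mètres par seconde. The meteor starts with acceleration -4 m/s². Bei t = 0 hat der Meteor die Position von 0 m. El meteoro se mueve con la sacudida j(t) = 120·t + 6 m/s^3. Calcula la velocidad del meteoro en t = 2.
Partiendo de la sacudida j(t) = 120·t + 6, tomamos 2 integrales. La integral de la sacudida es la aceleración. Usando a(0) = -4, obtenemos a(t) = 60·t^2 + 6·t - 4. La integral de la aceleración es la velocidad. Usando v(0) = 5, obtenemos v(t) = 20·t^3 + 3·t^2 - 4·t + 5. Usando v(t) = 20·t^3 + 3·t^2 - 4·t + 5 y sustituyendo t = 2, encontramos v = 169.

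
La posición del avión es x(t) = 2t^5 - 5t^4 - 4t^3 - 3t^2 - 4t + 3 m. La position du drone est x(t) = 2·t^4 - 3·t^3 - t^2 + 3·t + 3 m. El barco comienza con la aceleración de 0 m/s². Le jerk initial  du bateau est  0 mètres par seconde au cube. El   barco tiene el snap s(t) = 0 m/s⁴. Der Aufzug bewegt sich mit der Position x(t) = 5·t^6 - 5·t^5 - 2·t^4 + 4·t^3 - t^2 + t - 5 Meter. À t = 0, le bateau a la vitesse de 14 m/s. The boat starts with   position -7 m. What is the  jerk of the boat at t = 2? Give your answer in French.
En partant du snap s(t) = 0, nous prenons 1 primitive. L'intégrale du snap est le jerk. En utilisant j(0) = 0, nous obtenons j(t) = 0. Nous avons le jerk j(t) = 0. En substituant t = 2: j(2) = 0.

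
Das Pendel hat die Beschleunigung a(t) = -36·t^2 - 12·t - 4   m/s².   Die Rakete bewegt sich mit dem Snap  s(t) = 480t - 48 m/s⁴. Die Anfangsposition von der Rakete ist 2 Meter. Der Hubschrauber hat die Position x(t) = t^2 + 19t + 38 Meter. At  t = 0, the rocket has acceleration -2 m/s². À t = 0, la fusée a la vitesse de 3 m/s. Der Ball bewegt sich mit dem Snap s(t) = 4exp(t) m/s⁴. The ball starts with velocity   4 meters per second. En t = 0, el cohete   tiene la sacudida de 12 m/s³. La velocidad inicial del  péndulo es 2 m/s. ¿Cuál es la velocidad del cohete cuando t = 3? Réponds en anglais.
To find the answer, we compute 3 integrals of s(t) = 480·t - 48. Integrating snap and using the initial condition j(0) = 12, we get j(t) = 240·t^2 - 48·t + 12. Finding the antiderivative of j(t) and using a(0) = -2: a(t) = 80·t^3 - 24·t^2 + 12·t - 2. Integrating acceleration and using the initial condition v(0) = 3, we get v(t) = 20·t^4 - 8·t^3 + 6·t^2 - 2·t + 3. Using v(t) = 20·t^4 - 8·t^3 + 6·t^2 - 2·t + 3 and substituting t = 3, we find v = 1455.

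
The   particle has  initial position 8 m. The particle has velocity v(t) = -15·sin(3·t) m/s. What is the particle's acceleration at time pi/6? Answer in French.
En partant de la vitesse v(t) = -15·sin(3·t), nous prenons 1 dérivée. La dérivée de la vitesse donne l'accélération: a(t) = -45·cos(3·t). En utilisant a(t) = -45·cos(3·t) et en substituant t = pi/6, nous trouvons a = 0.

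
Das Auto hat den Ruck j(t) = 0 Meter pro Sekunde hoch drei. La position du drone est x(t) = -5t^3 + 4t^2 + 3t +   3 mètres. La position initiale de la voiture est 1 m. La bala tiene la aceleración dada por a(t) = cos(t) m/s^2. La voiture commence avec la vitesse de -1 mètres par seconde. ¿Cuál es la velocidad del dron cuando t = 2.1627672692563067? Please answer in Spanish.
Para resolver esto, necesitamos tomar 1 derivada de nuestra ecuación de la posición x(t) = -5·t^3 + 4·t^2 + 3·t + 3. La derivada de la posición da la velocidad: v(t) = -15·t^2 + 8·t + 3. De la ecuación de la velocidad v(t) = -15·t^2 + 8·t + 3, sustituimos t = 2.1627672692563067 para obtener v = -49.8612957604453.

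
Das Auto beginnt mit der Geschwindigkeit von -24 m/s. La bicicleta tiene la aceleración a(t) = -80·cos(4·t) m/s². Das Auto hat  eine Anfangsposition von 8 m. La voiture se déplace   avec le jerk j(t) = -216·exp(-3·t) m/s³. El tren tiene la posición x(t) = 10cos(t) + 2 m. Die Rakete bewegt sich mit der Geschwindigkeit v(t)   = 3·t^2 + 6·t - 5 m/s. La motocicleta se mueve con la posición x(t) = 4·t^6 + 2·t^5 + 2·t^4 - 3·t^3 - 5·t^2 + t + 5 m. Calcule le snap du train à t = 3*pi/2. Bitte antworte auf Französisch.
En partant de la position x(t) = 10·cos(t) + 2, nous prenons 4 dérivées. En prenant d/dt de x(t), nous trouvons v(t) = -10·sin(t). En dérivant la vitesse, nous obtenons l'accélération: a(t) = -10·cos(t). En prenant d/dt de a(t), nous trouvons j(t) = 10·sin(t). En dérivant le jerk, nous obtenons le snap: s(t) = 10·cos(t). De l'équation du snap s(t) = 10·cos(t), nous substituons t = 3*pi/2 pour obtenir s = 0.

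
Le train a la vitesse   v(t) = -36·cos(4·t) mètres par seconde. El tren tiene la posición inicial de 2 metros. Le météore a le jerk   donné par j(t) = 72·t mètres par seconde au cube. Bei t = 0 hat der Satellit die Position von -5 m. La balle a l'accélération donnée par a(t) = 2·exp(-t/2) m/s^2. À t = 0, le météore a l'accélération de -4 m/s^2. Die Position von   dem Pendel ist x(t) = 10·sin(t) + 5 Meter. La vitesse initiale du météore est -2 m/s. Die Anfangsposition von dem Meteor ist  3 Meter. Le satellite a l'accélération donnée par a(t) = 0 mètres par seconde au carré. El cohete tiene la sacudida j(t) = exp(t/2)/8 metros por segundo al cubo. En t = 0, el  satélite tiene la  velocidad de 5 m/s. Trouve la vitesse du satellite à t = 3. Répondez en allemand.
Wir müssen unsere Gleichung für die Beschleunigung a(t) = 0 1-mal integrieren. Das Integral von der Beschleunigung, mit v(0) = 5, ergibt die Geschwindigkeit: v(t) = 5. Mit v(t) = 5 und Einsetzen von t = 3, finden wir v = 5.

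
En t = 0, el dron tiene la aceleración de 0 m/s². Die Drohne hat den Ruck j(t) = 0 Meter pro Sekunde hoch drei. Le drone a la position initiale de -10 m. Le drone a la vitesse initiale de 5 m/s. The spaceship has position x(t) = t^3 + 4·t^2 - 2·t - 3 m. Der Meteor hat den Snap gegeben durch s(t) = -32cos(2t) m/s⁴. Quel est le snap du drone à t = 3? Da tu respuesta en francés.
En partant du jerk j(t) = 0, nous prenons 1 dérivée. La dérivée du jerk donne le snap: s(t) = 0. De l'équation du snap s(t) = 0, nous substituons t = 3 pour obtenir s = 0.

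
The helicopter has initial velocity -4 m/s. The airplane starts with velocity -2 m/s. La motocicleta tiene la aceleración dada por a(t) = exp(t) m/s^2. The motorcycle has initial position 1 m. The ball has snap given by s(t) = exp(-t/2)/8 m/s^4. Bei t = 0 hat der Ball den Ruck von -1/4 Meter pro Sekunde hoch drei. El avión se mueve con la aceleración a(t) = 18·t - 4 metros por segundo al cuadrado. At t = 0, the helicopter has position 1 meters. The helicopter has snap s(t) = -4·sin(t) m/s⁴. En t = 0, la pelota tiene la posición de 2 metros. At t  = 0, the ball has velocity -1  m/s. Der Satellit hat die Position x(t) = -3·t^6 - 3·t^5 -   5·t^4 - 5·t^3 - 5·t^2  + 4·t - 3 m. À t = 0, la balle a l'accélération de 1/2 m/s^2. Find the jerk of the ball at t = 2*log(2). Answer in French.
Nous devons intégrer notre équation du snap s(t) = exp(-t/2)/8 1 fois. En intégrant le snap et en utilisant la condition initiale j(0) = -1/4, nous obtenons j(t) = -exp(-t/2)/4. De l'équation du jerk j(t) = -exp(-t/2)/4, nous substituons t = 2*log(2) pour obtenir j = -1/8.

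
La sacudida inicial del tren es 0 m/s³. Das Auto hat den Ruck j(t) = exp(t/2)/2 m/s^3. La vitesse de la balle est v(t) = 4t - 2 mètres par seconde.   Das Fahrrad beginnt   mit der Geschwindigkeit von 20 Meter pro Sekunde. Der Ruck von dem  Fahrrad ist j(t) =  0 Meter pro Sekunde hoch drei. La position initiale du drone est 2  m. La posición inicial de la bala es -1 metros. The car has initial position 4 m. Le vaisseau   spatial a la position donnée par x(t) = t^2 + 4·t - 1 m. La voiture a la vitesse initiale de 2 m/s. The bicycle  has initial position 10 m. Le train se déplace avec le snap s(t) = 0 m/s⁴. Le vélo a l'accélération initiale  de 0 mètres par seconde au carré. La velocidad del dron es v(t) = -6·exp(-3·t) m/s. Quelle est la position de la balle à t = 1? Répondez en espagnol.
Debemos encontrar la integral de nuestra ecuación de la velocidad v(t) = 4·t - 2 1 vez. La integral de la velocidad, con x(0) = -1, da la posición: x(t) = 2·t^2 - 2·t - 1. Usando x(t) = 2·t^2 - 2·t - 1 y sustituyendo t = 1, encontramos x = -1.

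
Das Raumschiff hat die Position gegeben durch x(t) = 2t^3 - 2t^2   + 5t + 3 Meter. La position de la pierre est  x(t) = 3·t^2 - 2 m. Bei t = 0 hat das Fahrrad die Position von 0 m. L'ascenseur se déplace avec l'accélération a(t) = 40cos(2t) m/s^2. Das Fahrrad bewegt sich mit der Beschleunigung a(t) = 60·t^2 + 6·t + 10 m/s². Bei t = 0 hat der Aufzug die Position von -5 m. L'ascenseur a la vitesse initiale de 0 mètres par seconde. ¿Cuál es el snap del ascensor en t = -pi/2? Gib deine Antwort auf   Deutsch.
Um dies zu lösen, müssen wir 2 Ableitungen unserer Gleichung für die Beschleunigung a(t) = 40·cos(2·t) nehmen. Die Ableitung von der Beschleunigung ergibt den Ruck: j(t) = -80·sin(2·t). Mit d/dt von j(t) finden wir s(t) = -160·cos(2·t). Aus der Gleichung für den Snap s(t) = -160·cos(2·t), setzen wir t = -pi/2 ein und erhalten s = 160.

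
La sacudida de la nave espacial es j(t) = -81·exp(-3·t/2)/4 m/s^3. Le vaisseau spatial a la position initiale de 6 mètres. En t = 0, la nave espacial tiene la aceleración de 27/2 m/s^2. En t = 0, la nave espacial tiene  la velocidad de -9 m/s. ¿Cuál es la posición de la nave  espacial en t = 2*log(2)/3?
Debemos encontrar la antiderivada de nuestra ecuación de la sacudida j(t) = -81·exp(-3·t/2)/4 3 veces. Integrando la sacudida y usando la condición inicial a(0) = 27/2, obtenemos a(t) = 27·exp(-3·t/2)/2. Integrando la aceleración y usando la condición inicial v(0) = -9, obtenemos v(t) = -9·exp(-3·t/2). Tomando ∫v(t)dt y aplicando x(0) = 6, encontramos x(t) = 6·exp(-3·t/2). De la ecuación de la posición x(t) = 6·exp(-3·t/2), sustituimos t = 2*log(2)/3 para obtener x = 3.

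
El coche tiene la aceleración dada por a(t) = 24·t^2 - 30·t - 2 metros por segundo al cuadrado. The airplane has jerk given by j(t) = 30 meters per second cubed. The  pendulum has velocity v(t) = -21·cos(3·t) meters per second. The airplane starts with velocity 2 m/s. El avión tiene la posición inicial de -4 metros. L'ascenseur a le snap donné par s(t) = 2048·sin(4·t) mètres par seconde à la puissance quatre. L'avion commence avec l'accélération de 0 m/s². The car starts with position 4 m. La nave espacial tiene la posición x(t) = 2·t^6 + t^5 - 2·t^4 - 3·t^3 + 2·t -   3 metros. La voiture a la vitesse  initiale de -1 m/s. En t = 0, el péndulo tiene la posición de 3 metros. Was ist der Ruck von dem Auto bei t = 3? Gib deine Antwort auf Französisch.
En partant de l'accélération a(t) = 24·t^2 - 30·t - 2, nous prenons 1 dérivée. En dérivant l'accélération, nous obtenons le jerk: j(t) = 48·t - 30. En utilisant j(t) = 48·t - 30 et en substituant t = 3, nous trouvons j = 114.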